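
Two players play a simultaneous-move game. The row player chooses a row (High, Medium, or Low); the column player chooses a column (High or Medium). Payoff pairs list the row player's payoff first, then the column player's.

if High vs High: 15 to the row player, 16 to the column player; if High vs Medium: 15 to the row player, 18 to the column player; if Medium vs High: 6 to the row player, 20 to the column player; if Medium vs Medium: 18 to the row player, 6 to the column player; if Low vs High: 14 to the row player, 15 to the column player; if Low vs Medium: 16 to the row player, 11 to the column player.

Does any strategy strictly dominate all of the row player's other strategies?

No strictly dominant strategy

Check whether one of the row player's strategies beats all alternatives regardless of what the opponent does.
High is not dominant: against Medium, Medium gives 18 > 15.
Medium is not dominant: against High, High gives 15 > 6.
Low is not dominant: against High, High gives 15 > 14.
No single strategy is best against every opponent action.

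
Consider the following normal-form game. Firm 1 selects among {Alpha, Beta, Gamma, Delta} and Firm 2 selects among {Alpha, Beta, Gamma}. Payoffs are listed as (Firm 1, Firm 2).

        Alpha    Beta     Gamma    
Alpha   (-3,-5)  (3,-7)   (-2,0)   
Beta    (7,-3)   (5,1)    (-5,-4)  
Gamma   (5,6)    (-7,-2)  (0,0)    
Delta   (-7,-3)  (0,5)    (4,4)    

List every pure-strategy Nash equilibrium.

Check mutual best responses: a cell is a NE iff neither player can gain by unilaterally deviating.
Firm 1's best responses — vs Alpha: Beta (payoff 7); vs Beta: Beta (payoff 5); vs Gamma: Delta (payoff 4).
Firm 2's best responses — vs Alpha: Gamma (payoff 0); vs Beta: Beta (payoff 1); vs Gamma: Alpha (payoff 6); vs Delta: Beta (payoff 5).
The only mutual best response is (Beta, Beta); neither player gains by switching there.

(Beta, Beta)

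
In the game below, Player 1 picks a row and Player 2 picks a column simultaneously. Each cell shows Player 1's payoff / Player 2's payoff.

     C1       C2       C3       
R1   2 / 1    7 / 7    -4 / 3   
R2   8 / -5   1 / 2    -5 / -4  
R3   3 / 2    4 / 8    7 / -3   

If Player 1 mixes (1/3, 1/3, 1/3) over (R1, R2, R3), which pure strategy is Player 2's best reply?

C2

Player 2's best reply maximizes expected payoff against the mix.
C1: (1/3)·1 + (1/3)·(-5) + (1/3)·2 = -2/3
C2: (1/3)·7 + (1/3)·2 + (1/3)·8 = 17/3
C3: (1/3)·3 + (1/3)·(-4) + (1/3)·(-3) = -4/3
Highest expected payoff is 17/3, from C2.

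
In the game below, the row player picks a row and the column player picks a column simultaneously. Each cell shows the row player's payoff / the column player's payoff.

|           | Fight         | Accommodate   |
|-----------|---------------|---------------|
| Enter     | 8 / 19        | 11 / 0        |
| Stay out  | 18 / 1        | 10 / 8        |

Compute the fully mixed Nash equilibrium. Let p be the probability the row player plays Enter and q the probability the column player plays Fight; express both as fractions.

p = 7/26, q = 1/11

In a mixed NE each player is indifferent between their pure strategies, so the opponent's mix sets the indifference.
The column player indifferent between Fight and Accommodate: p·19 + (1−p)·1 = p·0 + (1−p)·8 ⟹ 1 + 18p = 8 + (-8)p ⟹ p = 7/26.
The row player indifferent between Enter and Stay out: q·8 + (1−q)·11 = q·18 + (1−q)·10 ⟹ 11 + (-3)q = 10 + 8q ⟹ q = 1/11.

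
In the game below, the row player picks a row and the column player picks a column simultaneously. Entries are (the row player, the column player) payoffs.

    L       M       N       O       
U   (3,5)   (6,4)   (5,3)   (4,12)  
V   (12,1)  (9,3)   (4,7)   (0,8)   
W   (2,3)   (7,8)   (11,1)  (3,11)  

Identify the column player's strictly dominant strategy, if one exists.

Check whether one of the column player's strategies beats all alternatives regardless of what the opponent does.
O strictly dominates: vs U: 12 > each of {5, 4, 3}; vs V: 8 > each of {1, 3, 7}; vs W: 11 > each of {3, 8, 1}.

O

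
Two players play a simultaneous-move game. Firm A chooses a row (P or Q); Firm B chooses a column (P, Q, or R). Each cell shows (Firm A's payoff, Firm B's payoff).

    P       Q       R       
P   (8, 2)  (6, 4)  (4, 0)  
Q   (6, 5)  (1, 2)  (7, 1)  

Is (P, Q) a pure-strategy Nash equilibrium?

Holding Firm B at Q: Firm A gets 6 from P, versus 1 from Q. No profitable deviation for Firm A.
Holding Firm A at P: Firm B gets 4 from Q, versus 2 from P, 0 from R. No profitable deviation for Firm B either.

Yes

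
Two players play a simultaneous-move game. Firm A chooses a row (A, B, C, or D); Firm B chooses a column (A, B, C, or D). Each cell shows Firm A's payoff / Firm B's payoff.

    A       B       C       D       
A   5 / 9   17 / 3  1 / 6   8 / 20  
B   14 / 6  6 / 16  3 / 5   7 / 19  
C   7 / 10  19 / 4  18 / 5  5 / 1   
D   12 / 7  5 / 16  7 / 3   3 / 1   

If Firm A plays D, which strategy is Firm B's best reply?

With Firm A fixed at D, Firm B's payoffs are: A → 7, B → 16, C → 3, D → 1.
The maximum is 16, achieved by B.

B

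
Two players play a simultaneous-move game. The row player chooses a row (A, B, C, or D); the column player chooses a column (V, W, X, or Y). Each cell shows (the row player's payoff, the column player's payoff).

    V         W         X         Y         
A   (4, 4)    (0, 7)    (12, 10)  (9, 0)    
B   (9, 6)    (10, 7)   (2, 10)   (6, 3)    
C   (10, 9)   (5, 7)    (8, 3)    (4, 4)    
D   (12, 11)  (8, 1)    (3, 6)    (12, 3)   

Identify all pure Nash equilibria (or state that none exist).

Find each player's best response to every opponent strategy; NE are the intersections.
The row player's best responses — vs V: D (payoff 12); vs W: B (payoff 10); vs X: A (payoff 12); vs Y: D (payoff 12).
The column player's best responses — vs A: X (payoff 10); vs B: X (payoff 10); vs C: V (payoff 9); vs D: V (payoff 11).
Mutual best responses occur at (A, X) and (D, V); at each, neither player gains by switching.

(A, X) and (D, V)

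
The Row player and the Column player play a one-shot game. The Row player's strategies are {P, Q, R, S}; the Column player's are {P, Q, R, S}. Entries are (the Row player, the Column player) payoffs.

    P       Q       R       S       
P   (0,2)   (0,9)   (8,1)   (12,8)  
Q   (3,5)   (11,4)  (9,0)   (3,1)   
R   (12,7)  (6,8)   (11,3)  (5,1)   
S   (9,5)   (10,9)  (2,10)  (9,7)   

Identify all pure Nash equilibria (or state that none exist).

No pure-strategy Nash equilibrium

Find each player's best response to every opponent strategy; NE are the intersections.
The Row player's best responses — vs P: R (payoff 12); vs Q: Q (payoff 11); vs R: R (payoff 11); vs S: P (payoff 12).
The Column player's best responses — vs P: Q (payoff 9); vs Q: P (payoff 5); vs R: Q (payoff 8); vs S: R (payoff 10).
No cell has both players best-responding. For instance, the Row player's best reply to R is R, but against R the Column player prefers Q over R.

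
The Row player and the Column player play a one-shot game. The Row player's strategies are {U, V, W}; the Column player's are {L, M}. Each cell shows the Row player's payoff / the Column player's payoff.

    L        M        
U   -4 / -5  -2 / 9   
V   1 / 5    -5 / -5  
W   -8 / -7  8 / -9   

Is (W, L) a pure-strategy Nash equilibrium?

Holding the Column player at L: the Row player gets -8 from W but could get 1 by switching to V. The Row player has a profitable deviation.

No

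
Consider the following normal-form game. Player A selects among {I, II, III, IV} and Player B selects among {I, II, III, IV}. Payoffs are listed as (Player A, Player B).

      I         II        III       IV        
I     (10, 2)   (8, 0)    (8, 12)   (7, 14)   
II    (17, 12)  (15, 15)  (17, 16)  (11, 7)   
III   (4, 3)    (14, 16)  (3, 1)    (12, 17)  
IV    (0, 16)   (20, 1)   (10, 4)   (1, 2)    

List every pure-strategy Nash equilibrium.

(II, III) and (III, IV)

Check mutual best responses: a cell is a NE iff neither player can gain by unilaterally deviating.
Player A's best responses — vs I: II (payoff 17); vs II: IV (payoff 20); vs III: II (payoff 17); vs IV: III (payoff 12).
Player B's best responses — vs I: IV (payoff 14); vs II: III (payoff 16); vs III: IV (payoff 17); vs IV: I (payoff 16).
Mutual best responses occur at (II, III) and (III, IV); at each, neither player gains by switching.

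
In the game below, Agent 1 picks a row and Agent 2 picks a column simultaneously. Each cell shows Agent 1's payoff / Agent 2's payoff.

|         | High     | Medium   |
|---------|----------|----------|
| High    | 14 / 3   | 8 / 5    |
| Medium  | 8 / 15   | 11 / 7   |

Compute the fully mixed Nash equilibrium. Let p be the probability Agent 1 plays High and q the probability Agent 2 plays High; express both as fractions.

p = 4/5, q = 1/3

In a mixed NE each player is indifferent between their pure strategies, so the opponent's mix sets the indifference.
Agent 2 indifferent between High and Medium: p·3 + (1−p)·15 = p·5 + (1−p)·7 ⟹ 15 + (-12)p = 7 + (-2)p ⟹ p = 4/5.
Agent 1 indifferent between High and Medium: q·14 + (1−q)·8 = q·8 + (1−q)·11 ⟹ 8 + 6q = 11 + (-3)q ⟹ q = 1/3.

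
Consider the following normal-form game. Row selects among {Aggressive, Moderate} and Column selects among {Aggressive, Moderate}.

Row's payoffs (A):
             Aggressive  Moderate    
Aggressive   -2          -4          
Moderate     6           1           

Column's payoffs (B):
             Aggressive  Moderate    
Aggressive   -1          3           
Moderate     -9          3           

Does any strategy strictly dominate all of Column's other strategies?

A strategy is strictly dominant if it gives Column a strictly higher payoff than every other strategy, against every choice by the opponent.
Moderate strictly dominates: vs Aggressive: 3 > -1; vs Moderate: 3 > -9.

Moderate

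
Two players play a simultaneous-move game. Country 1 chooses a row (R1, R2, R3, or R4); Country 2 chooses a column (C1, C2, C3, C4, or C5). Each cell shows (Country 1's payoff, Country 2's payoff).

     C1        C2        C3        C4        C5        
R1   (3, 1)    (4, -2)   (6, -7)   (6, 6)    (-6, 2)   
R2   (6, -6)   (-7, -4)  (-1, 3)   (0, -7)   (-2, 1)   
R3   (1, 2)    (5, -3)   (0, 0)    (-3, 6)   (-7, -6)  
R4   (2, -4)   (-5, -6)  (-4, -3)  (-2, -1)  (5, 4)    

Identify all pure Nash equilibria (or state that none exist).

(R1, C4) and (R4, C5)

A profile is a Nash equilibrium when each player is best-responding to the other.
Country 1's best responses — vs C1: R2 (payoff 6); vs C2: R3 (payoff 5); vs C3: R1 (payoff 6); vs C4: R1 (payoff 6); vs C5: R4 (payoff 5).
Country 2's best responses — vs R1: C4 (payoff 6); vs R2: C3 (payoff 3); vs R3: C4 (payoff 6); vs R4: C5 (payoff 4).
Mutual best responses occur at (R1, C4) and (R4, C5); at each, neither player gains by switching.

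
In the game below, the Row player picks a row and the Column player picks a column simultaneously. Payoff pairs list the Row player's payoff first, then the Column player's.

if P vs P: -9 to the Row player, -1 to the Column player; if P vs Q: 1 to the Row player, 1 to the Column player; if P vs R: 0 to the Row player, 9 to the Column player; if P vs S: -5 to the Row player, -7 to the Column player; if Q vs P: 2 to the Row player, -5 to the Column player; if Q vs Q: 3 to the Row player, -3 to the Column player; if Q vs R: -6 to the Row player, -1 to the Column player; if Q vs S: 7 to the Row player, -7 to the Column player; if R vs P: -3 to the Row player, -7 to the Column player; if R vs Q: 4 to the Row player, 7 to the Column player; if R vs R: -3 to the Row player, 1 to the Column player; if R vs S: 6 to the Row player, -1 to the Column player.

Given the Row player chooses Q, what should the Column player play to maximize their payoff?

R

With the Row player fixed at Q, the Column player's payoffs are: P → -5, Q → -3, R → -1, S → -7.
The maximum is -1, achieved by R.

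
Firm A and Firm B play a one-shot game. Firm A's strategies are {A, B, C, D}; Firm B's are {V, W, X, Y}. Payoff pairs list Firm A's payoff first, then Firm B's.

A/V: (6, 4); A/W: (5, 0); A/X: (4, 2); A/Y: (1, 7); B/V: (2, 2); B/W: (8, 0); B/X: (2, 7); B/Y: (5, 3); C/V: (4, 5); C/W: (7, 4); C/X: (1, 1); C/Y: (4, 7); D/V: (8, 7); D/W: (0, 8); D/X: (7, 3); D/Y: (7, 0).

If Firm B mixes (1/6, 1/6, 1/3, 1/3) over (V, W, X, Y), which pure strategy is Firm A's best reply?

Compute Firm A's expected payoff from each pure strategy against the given mix.
A: (1/6)·6 + (1/6)·5 + (1/3)·4 + (1/3)·1 = 7/2
B: (1/6)·2 + (1/6)·8 + (1/3)·2 + (1/3)·5 = 4
C: (1/6)·4 + (1/6)·7 + (1/3)·1 + (1/3)·4 = 7/2
D: (1/6)·8 + (1/6)·0 + (1/3)·7 + (1/3)·7 = 6
Highest expected payoff is 6, from D.

D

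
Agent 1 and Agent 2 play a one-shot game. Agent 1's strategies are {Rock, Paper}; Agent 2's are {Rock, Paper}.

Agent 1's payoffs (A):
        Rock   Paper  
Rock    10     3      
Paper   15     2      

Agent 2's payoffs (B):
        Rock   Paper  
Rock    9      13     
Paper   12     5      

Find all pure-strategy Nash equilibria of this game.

Find each player's best response to every opponent strategy; NE are the intersections.
Agent 1's best responses — vs Rock: Paper (payoff 15); vs Paper: Rock (payoff 3).
Agent 2's best responses — vs Rock: Paper (payoff 13); vs Paper: Rock (payoff 12).
Mutual best responses occur at (Rock, Paper) and (Paper, Rock); at each, neither player gains by switching.

(Rock, Paper) and (Paper, Rock)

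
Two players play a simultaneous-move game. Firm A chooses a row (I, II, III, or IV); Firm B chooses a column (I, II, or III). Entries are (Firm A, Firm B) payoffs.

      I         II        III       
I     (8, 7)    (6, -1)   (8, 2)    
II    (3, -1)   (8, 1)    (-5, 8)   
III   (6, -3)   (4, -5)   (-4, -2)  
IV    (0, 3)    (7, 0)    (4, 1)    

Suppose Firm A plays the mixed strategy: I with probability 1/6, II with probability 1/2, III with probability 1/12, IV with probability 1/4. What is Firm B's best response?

Firm B's best reply maximizes expected payoff against the mix.
I: (1/6)·7 + (1/2)·(-1) + (1/12)·(-3) + (1/4)·3 = 7/6
II: (1/6)·(-1) + (1/2)·1 + (1/12)·(-5) + (1/4)·0 = -1/12
III: (1/6)·2 + (1/2)·8 + (1/12)·(-2) + (1/4)·1 = 53/12
Highest expected payoff is 53/12, from III.

III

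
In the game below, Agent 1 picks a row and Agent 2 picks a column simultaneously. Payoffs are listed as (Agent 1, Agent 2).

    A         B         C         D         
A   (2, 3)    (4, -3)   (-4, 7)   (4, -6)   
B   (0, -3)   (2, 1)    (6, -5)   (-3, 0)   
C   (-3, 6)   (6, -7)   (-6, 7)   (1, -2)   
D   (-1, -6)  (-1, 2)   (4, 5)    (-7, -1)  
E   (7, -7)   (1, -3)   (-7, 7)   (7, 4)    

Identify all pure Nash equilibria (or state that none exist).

No pure-strategy Nash equilibrium

A profile is a Nash equilibrium when each player is best-responding to the other.
Agent 1's best responses — vs A: E (payoff 7); vs B: C (payoff 6); vs C: B (payoff 6); vs D: E (payoff 7).
Agent 2's best responses — vs A: C (payoff 7); vs B: B (payoff 1); vs C: C (payoff 7); vs D: C (payoff 5); vs E: C (payoff 7).
No cell has both players best-responding. For instance, Agent 1's best reply to B is C, but against C Agent 2 prefers C over B.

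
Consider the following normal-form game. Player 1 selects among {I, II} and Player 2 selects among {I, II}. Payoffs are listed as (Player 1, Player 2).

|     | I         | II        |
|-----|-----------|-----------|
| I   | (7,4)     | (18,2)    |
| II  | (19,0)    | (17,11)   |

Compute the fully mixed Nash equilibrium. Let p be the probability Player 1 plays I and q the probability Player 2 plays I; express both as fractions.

Each player's mixing probability is pinned down by making the *other* player indifferent.
Player 2 indifferent between I and II: p·4 + (1−p)·0 = p·2 + (1−p)·11 ⟹ 0 + 4p = 11 + (-9)p ⟹ p = 11/13.
Player 1 indifferent between I and II: q·7 + (1−q)·18 = q·19 + (1−q)·17 ⟹ 18 + (-11)q = 17 + 2q ⟹ q = 1/13.

p = 11/13, q = 1/13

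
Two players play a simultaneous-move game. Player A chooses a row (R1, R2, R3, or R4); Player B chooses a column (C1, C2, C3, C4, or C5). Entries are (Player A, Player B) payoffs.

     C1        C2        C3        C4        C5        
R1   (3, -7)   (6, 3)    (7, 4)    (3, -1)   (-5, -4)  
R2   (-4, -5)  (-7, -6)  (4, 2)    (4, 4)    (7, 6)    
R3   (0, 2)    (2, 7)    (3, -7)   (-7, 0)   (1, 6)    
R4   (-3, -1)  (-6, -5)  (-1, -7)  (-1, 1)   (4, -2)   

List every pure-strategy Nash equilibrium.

Check mutual best responses: a cell is a NE iff neither player can gain by unilaterally deviating.
Player A's best responses — vs C1: R1 (payoff 3); vs C2: R1 (payoff 6); vs C3: R1 (payoff 7); vs C4: R2 (payoff 4); vs C5: R2 (payoff 7).
Player B's best responses — vs R1: C3 (payoff 4); vs R2: C5 (payoff 6); vs R3: C2 (payoff 7); vs R4: C4 (payoff 1).
Mutual best responses occur at (R1, C3) and (R2, C5); at each, neither player gains by switching.

(R1, C3) and (R2, C5)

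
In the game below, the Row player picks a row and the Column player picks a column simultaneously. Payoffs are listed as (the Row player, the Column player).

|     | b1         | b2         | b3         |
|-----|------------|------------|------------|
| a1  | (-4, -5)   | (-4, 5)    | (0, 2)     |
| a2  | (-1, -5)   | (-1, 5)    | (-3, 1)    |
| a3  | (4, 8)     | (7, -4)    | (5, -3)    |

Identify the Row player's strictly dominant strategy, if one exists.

Check whether one of the Row player's strategies beats all alternatives regardless of what the opponent does.
a3 strictly dominates: vs b1: 4 > each of {-4, -1}; vs b2: 7 > each of {-4, -1}; vs b3: 5 > each of {0, -3}.

a3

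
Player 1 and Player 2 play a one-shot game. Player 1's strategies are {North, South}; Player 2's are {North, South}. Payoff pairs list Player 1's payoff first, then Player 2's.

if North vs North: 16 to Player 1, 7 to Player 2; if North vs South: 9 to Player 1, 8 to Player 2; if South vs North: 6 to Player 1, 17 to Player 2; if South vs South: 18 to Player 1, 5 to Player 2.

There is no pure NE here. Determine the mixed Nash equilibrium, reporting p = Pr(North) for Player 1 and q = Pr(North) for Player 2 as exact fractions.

In a mixed NE each player is indifferent between their pure strategies, so the opponent's mix sets the indifference.
Player 2 indifferent between North and South: p·7 + (1−p)·17 = p·8 + (1−p)·5 ⟹ 17 + (-10)p = 5 + 3p ⟹ p = 12/13.
Player 1 indifferent between North and South: q·16 + (1−q)·9 = q·6 + (1−q)·18 ⟹ 9 + 7q = 18 + (-12)q ⟹ q = 9/19.

p = 12/13, q = 9/19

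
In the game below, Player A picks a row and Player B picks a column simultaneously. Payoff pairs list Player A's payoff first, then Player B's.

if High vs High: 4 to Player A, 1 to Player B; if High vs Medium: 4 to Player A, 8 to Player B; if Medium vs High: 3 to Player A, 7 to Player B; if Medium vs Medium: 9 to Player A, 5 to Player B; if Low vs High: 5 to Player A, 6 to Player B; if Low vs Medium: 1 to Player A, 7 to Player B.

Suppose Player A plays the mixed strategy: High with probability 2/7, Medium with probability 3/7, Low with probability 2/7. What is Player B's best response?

Medium

Compute Player B's expected payoff from each pure strategy against the given mix.
High: (2/7)·1 + (3/7)·7 + (2/7)·6 = 5
Medium: (2/7)·8 + (3/7)·5 + (2/7)·7 = 45/7
Highest expected payoff is 45/7, from Medium.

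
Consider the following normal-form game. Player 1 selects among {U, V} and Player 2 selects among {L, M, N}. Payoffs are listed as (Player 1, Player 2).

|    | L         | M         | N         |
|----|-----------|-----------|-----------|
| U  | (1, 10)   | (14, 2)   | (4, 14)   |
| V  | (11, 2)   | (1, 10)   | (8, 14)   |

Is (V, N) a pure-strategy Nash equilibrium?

Yes

Holding Player 2 at N: Player 1 gets 8 from V, versus 4 from U. No profitable deviation for Player 1.
Holding Player 1 at V: Player 2 gets 14 from N, versus 2 from L, 10 from M. No profitable deviation for Player 2 either.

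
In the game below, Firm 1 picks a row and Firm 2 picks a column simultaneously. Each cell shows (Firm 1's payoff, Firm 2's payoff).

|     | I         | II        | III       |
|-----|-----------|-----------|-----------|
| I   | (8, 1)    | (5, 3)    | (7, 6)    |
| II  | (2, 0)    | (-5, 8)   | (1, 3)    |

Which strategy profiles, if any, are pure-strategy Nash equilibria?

(I, III)

A profile is a Nash equilibrium when each player is best-responding to the other.
Firm 1's best responses — vs I: I (payoff 8); vs II: I (payoff 5); vs III: I (payoff 7).
Firm 2's best responses — vs I: III (payoff 6); vs II: II (payoff 8).
The only mutual best response is (I, III); neither player gains by switching there.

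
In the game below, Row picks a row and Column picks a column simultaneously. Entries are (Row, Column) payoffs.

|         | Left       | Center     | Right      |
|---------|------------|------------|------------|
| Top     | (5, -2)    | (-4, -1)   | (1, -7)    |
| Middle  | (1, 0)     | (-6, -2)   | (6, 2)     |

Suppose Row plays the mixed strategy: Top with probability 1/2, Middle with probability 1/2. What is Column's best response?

Column's best reply maximizes expected payoff against the mix.
Left: (1/2)·(-2) + (1/2)·0 = -1
Center: (1/2)·(-1) + (1/2)·(-2) = -3/2
Right: (1/2)·(-7) + (1/2)·2 = -5/2
Highest expected payoff is -1, from Left.

Left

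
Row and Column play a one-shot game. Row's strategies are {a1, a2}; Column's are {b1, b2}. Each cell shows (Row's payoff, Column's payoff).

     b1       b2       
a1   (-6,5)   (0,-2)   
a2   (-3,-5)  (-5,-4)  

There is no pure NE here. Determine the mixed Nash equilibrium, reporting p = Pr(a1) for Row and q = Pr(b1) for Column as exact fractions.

p = 1/8, q = 5/8

Each player's mixing probability is pinned down by making the *other* player indifferent.
Column indifferent between b1 and b2: p·5 + (1−p)·(-5) = p·(-2) + (1−p)·(-4) ⟹ (-5) + 10p = (-4) + 2p ⟹ p = 1/8.
Row indifferent between a1 and a2: q·(-6) + (1−q)·0 = q·(-3) + (1−q)·(-5) ⟹ 0 + (-6)q = (-5) + 2q ⟹ q = 5/8.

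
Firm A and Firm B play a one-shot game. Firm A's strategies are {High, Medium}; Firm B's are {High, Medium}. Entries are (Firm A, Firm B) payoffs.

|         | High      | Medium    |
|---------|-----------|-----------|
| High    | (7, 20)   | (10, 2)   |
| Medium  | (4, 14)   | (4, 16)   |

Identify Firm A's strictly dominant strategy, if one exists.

High

A strategy is strictly dominant if it gives Firm A a strictly higher payoff than every other strategy, against every choice by the opponent.
High strictly dominates: vs High: 7 > 4; vs Medium: 10 > 4.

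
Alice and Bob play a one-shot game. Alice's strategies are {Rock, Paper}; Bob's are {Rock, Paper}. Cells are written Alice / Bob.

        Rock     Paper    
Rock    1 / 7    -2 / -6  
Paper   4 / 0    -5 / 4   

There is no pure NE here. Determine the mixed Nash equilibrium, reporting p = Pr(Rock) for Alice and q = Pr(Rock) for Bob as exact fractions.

p = 4/17, q = 1/2

Each player's mixing probability is pinned down by making the *other* player indifferent.
Bob indifferent between Rock and Paper: p·7 + (1−p)·0 = p·(-6) + (1−p)·4 ⟹ 0 + 7p = 4 + (-10)p ⟹ p = 4/17.
Alice indifferent between Rock and Paper: q·1 + (1−q)·(-2) = q·4 + (1−q)·(-5) ⟹ (-2) + 3q = (-5) + 9q ⟹ q = 1/2.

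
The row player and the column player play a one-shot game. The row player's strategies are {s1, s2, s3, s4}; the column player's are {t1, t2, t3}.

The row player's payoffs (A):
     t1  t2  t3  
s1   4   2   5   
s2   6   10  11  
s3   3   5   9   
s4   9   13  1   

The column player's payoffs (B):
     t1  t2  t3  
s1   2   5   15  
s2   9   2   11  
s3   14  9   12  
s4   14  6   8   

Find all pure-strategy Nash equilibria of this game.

(s2, t3) and (s4, t1)

Find each player's best response to every opponent strategy; NE are the intersections.
The row player's best responses — vs t1: s4 (payoff 9); vs t2: s4 (payoff 13); vs t3: s2 (payoff 11).
The column player's best responses — vs s1: t3 (payoff 15); vs s2: t3 (payoff 11); vs s3: t1 (payoff 14); vs s4: t1 (payoff 14).
Mutual best responses occur at (s2, t3) and (s4, t1); at each, neither player gains by switching.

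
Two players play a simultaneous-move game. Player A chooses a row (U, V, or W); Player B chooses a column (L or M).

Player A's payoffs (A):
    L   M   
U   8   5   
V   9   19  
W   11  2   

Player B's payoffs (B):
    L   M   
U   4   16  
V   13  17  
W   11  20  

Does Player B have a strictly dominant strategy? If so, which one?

Check whether one of Player B's strategies beats all alternatives regardless of what the opponent does.
M strictly dominates: vs U: 16 > 4; vs V: 17 > 13; vs W: 20 > 11.

M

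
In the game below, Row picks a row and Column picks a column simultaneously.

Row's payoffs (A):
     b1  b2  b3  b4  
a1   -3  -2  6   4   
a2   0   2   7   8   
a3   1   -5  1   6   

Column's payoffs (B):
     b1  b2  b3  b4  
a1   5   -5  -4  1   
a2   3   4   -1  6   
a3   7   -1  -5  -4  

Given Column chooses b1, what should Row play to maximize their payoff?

a3

With Column fixed at b1, Row's payoffs are: a1 → -3, a2 → 0, a3 → 1.
The maximum is 1, achieved by a3.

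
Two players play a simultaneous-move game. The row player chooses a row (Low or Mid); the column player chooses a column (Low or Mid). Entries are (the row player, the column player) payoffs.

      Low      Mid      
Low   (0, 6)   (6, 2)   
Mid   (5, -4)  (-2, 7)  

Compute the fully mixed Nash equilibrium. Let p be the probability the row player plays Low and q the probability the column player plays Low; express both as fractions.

p = 11/15, q = 8/13

Each player's mixing probability is pinned down by making the *other* player indifferent.
The column player indifferent between Low and Mid: p·6 + (1−p)·(-4) = p·2 + (1−p)·7 ⟹ (-4) + 10p = 7 + (-5)p ⟹ p = 11/15.
The row player indifferent between Low and Mid: q·0 + (1−q)·6 = q·5 + (1−q)·(-2) ⟹ 6 + (-6)q = (-2) + 7q ⟹ q = 8/13.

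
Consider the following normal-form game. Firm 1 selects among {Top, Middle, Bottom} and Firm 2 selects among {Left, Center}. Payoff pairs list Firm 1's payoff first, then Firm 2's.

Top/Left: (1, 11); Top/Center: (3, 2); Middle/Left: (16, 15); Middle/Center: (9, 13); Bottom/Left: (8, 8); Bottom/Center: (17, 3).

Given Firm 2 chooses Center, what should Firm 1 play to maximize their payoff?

Bottom

With Firm 2 fixed at Center, Firm 1's payoffs are: Top → 3, Middle → 9, Bottom → 17.
The maximum is 17, achieved by Bottom.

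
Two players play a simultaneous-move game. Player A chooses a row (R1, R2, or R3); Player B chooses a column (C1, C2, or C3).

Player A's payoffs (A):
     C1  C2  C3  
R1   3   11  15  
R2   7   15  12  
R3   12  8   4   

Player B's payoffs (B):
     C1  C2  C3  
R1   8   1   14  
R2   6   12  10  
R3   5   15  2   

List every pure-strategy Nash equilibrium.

A profile is a Nash equilibrium when each player is best-responding to the other.
Player A's best responses — vs C1: R3 (payoff 12); vs C2: R2 (payoff 15); vs C3: R1 (payoff 15).
Player B's best responses — vs R1: C3 (payoff 14); vs R2: C2 (payoff 12); vs R3: C2 (payoff 15).
Mutual best responses occur at (R1, C3) and (R2, C2); at each, neither player gains by switching.

(R1, C3) and (R2, C2)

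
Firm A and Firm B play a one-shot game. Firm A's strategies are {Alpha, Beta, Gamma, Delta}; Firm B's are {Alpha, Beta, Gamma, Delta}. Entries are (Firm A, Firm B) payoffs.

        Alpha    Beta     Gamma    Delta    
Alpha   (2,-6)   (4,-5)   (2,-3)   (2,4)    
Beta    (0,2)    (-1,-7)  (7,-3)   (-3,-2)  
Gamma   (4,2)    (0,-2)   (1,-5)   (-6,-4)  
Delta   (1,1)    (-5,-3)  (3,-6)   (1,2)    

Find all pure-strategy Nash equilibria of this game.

(Alpha, Delta) and (Gamma, Alpha)

Check mutual best responses: a cell is a NE iff neither player can gain by unilaterally deviating.
Firm A's best responses — vs Alpha: Gamma (payoff 4); vs Beta: Alpha (payoff 4); vs Gamma: Beta (payoff 7); vs Delta: Alpha (payoff 2).
Firm B's best responses — vs Alpha: Delta (payoff 4); vs Beta: Alpha (payoff 2); vs Gamma: Alpha (payoff 2); vs Delta: Delta (payoff 2).
Mutual best responses occur at (Alpha, Delta) and (Gamma, Alpha); at each, neither player gains by switching.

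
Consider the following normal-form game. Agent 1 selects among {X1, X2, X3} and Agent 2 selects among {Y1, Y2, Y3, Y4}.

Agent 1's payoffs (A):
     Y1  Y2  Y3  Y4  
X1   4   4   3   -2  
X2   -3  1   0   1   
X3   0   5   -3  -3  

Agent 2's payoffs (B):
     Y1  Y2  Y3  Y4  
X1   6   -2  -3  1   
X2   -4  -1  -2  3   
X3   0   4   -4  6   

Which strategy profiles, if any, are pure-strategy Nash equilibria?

(X1, Y1) and (X2, Y4)

Check mutual best responses: a cell is a NE iff neither player can gain by unilaterally deviating.
Agent 1's best responses — vs Y1: X1 (payoff 4); vs Y2: X3 (payoff 5); vs Y3: X1 (payoff 3); vs Y4: X2 (payoff 1).
Agent 2's best responses — vs X1: Y1 (payoff 6); vs X2: Y4 (payoff 3); vs X3: Y4 (payoff 6).
Mutual best responses occur at (X1, Y1) and (X2, Y4); at each, neither player gains by switching.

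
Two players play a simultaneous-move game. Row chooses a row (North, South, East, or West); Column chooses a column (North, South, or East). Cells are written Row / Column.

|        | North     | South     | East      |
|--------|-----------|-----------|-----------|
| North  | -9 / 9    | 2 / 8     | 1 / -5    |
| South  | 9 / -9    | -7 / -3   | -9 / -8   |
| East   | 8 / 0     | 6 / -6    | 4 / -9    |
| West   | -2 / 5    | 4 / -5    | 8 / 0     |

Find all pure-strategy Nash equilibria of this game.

None

A profile is a Nash equilibrium when each player is best-responding to the other.
Row's best responses — vs North: South (payoff 9); vs South: East (payoff 6); vs East: West (payoff 8).
Column's best responses — vs North: North (payoff 9); vs South: South (payoff -3); vs East: North (payoff 0); vs West: North (payoff 5).
No cell has both players best-responding. For instance, Row's best reply to East is West, but against West Column prefers North over East.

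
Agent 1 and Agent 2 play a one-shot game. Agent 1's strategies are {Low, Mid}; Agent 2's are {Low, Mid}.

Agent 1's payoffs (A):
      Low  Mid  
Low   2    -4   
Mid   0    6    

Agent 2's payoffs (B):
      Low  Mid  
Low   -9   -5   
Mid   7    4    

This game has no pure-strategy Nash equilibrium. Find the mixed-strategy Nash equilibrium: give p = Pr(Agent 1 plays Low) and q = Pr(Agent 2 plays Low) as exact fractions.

In a mixed NE each player is indifferent between their pure strategies, so the opponent's mix sets the indifference.
Agent 2 indifferent between Low and Mid: p·(-9) + (1−p)·7 = p·(-5) + (1−p)·4 ⟹ 7 + (-16)p = 4 + (-9)p ⟹ p = 3/7.
Agent 1 indifferent between Low and Mid: q·2 + (1−q)·(-4) = q·0 + (1−q)·6 ⟹ (-4) + 6q = 6 + (-6)q ⟹ q = 5/6.

p = 3/7, q = 5/6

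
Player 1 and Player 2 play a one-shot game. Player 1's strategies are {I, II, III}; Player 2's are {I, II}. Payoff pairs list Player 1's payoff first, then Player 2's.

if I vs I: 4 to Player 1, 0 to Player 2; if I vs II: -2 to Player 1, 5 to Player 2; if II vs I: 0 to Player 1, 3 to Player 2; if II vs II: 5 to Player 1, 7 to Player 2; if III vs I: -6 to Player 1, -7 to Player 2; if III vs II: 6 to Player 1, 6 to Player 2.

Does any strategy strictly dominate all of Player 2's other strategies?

Check whether one of Player 2's strategies beats all alternatives regardless of what the opponent does.
II strictly dominates: vs I: 5 > 0; vs II: 7 > 3; vs III: 6 > -7.

II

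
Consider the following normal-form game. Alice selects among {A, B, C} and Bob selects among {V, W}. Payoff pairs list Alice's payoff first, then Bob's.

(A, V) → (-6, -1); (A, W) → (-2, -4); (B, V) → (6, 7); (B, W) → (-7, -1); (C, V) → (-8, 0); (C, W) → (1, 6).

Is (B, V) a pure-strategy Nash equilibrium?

Holding Bob at V: Alice gets 6 from B, versus -6 from A, -8 from C. No profitable deviation for Alice.
Holding Alice at B: Bob gets 7 from V, versus -1 from W. No profitable deviation for Bob either.

Yes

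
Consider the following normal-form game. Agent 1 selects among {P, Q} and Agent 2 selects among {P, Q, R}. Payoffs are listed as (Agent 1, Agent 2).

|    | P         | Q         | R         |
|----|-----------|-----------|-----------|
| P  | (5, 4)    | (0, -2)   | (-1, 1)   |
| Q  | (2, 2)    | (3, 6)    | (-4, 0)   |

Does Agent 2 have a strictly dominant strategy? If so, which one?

Check whether one of Agent 2's strategies beats all alternatives regardless of what the opponent does.
P is not dominant: against Q, Q gives 6 > 2.
Q is not dominant: against P, P gives 4 > -2.
R is not dominant: against P, P gives 4 > 1.
No single strategy is best against every opponent action.

None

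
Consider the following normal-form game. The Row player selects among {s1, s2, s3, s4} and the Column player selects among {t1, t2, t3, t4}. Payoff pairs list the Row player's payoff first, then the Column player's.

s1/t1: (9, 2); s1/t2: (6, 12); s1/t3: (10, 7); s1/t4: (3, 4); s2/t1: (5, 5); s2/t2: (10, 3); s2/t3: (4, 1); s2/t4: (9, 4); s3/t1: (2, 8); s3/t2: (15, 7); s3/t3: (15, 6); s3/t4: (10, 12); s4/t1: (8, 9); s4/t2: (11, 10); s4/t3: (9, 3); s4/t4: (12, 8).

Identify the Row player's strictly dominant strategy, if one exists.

None

A strategy is strictly dominant if it gives the Row player a strictly higher payoff than every other strategy, against every choice by the opponent.
s1 is not dominant: against t2, s2 gives 10 > 6.
s2 is not dominant: against t1, s1 gives 9 > 5.
s3 is not dominant: against t1, s1 gives 9 > 2.
s4 is not dominant: against t1, s1 gives 9 > 8.
No single strategy is best against every opponent action.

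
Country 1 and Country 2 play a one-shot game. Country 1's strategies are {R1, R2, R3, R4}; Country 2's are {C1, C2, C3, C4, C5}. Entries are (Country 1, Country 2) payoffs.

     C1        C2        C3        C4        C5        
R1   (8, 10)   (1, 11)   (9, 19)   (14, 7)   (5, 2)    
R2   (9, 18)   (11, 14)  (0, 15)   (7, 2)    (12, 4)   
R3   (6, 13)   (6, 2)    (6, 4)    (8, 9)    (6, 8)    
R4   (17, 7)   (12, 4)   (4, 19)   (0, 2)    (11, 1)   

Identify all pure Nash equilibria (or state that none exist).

(R1, C3)

Check mutual best responses: a cell is a NE iff neither player can gain by unilaterally deviating.
Country 1's best responses — vs C1: R4 (payoff 17); vs C2: R4 (payoff 12); vs C3: R1 (payoff 9); vs C4: R1 (payoff 14); vs C5: R2 (payoff 12).
Country 2's best responses — vs R1: C3 (payoff 19); vs R2: C1 (payoff 18); vs R3: C1 (payoff 13); vs R4: C3 (payoff 19).
The only mutual best response is (R1, C3); neither player gains by switching there.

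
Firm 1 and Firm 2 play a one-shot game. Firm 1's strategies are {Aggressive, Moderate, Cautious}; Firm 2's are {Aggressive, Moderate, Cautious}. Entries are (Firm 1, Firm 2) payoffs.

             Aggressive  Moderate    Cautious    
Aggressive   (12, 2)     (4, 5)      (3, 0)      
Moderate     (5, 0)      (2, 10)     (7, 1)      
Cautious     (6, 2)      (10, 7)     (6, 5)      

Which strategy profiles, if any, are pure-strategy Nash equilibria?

(Cautious, Moderate)

A profile is a Nash equilibrium when each player is best-responding to the other.
Firm 1's best responses — vs Aggressive: Aggressive (payoff 12); vs Moderate: Cautious (payoff 10); vs Cautious: Moderate (payoff 7).
Firm 2's best responses — vs Aggressive: Moderate (payoff 5); vs Moderate: Moderate (payoff 10); vs Cautious: Moderate (payoff 7).
The only mutual best response is (Cautious, Moderate); neither player gains by switching there.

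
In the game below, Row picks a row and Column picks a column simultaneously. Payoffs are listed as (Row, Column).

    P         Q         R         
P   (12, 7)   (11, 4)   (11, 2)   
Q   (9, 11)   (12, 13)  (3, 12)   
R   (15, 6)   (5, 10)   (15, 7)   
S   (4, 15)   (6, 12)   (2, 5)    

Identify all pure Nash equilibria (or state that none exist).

(Q, Q)

Find each player's best response to every opponent strategy; NE are the intersections.
Row's best responses — vs P: R (payoff 15); vs Q: Q (payoff 12); vs R: R (payoff 15).
Column's best responses — vs P: P (payoff 7); vs Q: Q (payoff 13); vs R: Q (payoff 10); vs S: P (payoff 15).
The only mutual best response is (Q, Q); neither player gains by switching there.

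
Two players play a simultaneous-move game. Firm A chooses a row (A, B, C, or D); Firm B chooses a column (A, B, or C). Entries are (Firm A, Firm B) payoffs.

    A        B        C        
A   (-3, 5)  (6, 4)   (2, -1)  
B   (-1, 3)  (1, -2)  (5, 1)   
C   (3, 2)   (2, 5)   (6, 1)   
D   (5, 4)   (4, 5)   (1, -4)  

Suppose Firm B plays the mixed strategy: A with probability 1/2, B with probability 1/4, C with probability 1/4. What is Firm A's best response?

Compute Firm A's expected payoff from each pure strategy against the given mix.
A: (1/2)·(-3) + (1/4)·6 + (1/4)·2 = 1/2
B: (1/2)·(-1) + (1/4)·1 + (1/4)·5 = 1
C: (1/2)·3 + (1/4)·2 + (1/4)·6 = 7/2
D: (1/2)·5 + (1/4)·4 + (1/4)·1 = 15/4
Highest expected payoff is 15/4, from D.

D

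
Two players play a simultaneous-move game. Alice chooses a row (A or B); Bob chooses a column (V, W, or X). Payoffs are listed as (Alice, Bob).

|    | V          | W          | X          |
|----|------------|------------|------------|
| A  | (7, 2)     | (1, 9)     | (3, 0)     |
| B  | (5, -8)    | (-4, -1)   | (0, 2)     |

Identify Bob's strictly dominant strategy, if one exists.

No strictly dominant strategy

A strategy is strictly dominant if it gives Bob a strictly higher payoff than every other strategy, against every choice by the opponent.
V is not dominant: against A, W gives 9 > 2.
W is not dominant: against B, X gives 2 > -1.
X is not dominant: against A, V gives 2 > 0.
No single strategy is best against every opponent action.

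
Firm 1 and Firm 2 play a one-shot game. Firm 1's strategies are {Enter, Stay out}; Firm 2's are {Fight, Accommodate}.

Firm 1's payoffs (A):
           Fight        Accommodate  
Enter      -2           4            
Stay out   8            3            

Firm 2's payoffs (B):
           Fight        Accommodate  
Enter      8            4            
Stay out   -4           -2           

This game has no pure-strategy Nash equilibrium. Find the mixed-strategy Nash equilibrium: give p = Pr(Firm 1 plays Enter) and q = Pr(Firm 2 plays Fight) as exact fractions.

p = 1/3, q = 1/11

In a mixed NE each player is indifferent between their pure strategies, so the opponent's mix sets the indifference.
Firm 2 indifferent between Fight and Accommodate: p·8 + (1−p)·(-4) = p·4 + (1−p)·(-2) ⟹ (-4) + 12p = (-2) + 6p ⟹ p = 1/3.
Firm 1 indifferent between Enter and Stay out: q·(-2) + (1−q)·4 = q·8 + (1−q)·3 ⟹ 4 + (-6)q = 3 + 5q ⟹ q = 1/11.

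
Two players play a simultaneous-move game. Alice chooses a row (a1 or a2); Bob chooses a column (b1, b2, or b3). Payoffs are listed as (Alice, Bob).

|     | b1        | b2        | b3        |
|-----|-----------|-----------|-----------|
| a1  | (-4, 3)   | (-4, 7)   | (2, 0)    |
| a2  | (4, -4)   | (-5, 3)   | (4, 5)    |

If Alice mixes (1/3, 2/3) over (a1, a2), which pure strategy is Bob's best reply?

Bob's best reply maximizes expected payoff against the mix.
b1: (1/3)·3 + (2/3)·(-4) = -5/3
b2: (1/3)·7 + (2/3)·3 = 13/3
b3: (1/3)·0 + (2/3)·5 = 10/3
Highest expected payoff is 13/3, from b2.

b2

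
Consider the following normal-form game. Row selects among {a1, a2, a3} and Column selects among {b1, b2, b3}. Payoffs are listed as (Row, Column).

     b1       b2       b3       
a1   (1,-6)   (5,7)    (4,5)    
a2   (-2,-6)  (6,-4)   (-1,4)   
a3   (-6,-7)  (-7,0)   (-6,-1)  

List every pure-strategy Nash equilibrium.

Find each player's best response to every opponent strategy; NE are the intersections.
Row's best responses — vs b1: a1 (payoff 1); vs b2: a2 (payoff 6); vs b3: a1 (payoff 4).
Column's best responses — vs a1: b2 (payoff 7); vs a2: b3 (payoff 4); vs a3: b2 (payoff 0).
No cell has both players best-responding. For instance, Row's best reply to b1 is a1, but against a1 Column prefers b2 over b1.

No pure-strategy Nash equilibrium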